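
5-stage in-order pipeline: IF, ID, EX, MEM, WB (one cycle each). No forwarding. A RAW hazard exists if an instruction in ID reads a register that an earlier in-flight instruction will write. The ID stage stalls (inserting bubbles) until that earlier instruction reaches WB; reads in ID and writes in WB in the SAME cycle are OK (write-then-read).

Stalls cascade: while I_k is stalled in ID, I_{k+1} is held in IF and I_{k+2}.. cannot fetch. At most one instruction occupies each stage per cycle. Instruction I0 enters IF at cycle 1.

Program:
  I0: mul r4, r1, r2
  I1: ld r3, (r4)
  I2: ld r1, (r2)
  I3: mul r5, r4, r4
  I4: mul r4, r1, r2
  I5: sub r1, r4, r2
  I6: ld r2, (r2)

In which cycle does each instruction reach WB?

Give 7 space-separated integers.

I0 mul r4 <- r1,r2: IF@1 ID@2 stall=0 (-) EX@3 MEM@4 WB@5
I1 ld r3 <- r4: IF@2 ID@3 stall=2 (RAW on I0.r4 (WB@5)) EX@6 MEM@7 WB@8
I2 ld r1 <- r2: IF@3 ID@6 stall=0 (-) EX@7 MEM@8 WB@9
I3 mul r5 <- r4,r4: IF@6 ID@7 stall=0 (-) EX@8 MEM@9 WB@10
I4 mul r4 <- r1,r2: IF@7 ID@8 stall=1 (RAW on I2.r1 (WB@9)) EX@10 MEM@11 WB@12
I5 sub r1 <- r4,r2: IF@8 ID@10 stall=2 (RAW on I4.r4 (WB@12)) EX@13 MEM@14 WB@15
I6 ld r2 <- r2: IF@10 ID@13 stall=0 (-) EX@14 MEM@15 WB@16

Answer: 5 8 9 10 12 15 16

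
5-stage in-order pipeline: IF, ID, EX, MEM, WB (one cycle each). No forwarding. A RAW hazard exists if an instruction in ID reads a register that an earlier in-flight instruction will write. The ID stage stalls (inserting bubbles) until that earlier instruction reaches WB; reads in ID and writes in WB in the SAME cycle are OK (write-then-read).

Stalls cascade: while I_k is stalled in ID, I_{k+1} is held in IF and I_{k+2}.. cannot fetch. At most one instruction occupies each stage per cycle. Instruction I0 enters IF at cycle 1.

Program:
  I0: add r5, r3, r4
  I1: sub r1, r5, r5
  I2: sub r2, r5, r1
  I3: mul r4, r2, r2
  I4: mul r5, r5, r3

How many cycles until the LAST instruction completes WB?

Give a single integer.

I0 add r5 <- r3,r4: IF@1 ID@2 stall=0 (-) EX@3 MEM@4 WB@5
I1 sub r1 <- r5,r5: IF@2 ID@3 stall=2 (RAW on I0.r5 (WB@5)) EX@6 MEM@7 WB@8
I2 sub r2 <- r5,r1: IF@3 ID@6 stall=2 (RAW on I1.r1 (WB@8)) EX@9 MEM@10 WB@11
I3 mul r4 <- r2,r2: IF@6 ID@9 stall=2 (RAW on I2.r2 (WB@11)) EX@12 MEM@13 WB@14
I4 mul r5 <- r5,r3: IF@9 ID@12 stall=0 (-) EX@13 MEM@14 WB@15

Answer: 15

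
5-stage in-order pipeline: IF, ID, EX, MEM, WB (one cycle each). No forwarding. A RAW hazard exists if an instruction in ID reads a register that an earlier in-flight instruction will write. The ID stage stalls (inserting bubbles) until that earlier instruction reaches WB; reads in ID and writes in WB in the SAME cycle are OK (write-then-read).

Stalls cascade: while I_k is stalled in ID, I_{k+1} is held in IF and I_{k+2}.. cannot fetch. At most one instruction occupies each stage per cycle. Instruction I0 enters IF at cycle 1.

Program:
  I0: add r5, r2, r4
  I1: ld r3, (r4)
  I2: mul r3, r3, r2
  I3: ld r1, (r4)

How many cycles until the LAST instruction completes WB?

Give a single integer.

I0 add r5 <- r2,r4: IF@1 ID@2 stall=0 (-) EX@3 MEM@4 WB@5
I1 ld r3 <- r4: IF@2 ID@3 stall=0 (-) EX@4 MEM@5 WB@6
I2 mul r3 <- r3,r2: IF@3 ID@4 stall=2 (RAW on I1.r3 (WB@6)) EX@7 MEM@8 WB@9
I3 ld r1 <- r4: IF@4 ID@7 stall=0 (-) EX@8 MEM@9 WB@10

Answer: 10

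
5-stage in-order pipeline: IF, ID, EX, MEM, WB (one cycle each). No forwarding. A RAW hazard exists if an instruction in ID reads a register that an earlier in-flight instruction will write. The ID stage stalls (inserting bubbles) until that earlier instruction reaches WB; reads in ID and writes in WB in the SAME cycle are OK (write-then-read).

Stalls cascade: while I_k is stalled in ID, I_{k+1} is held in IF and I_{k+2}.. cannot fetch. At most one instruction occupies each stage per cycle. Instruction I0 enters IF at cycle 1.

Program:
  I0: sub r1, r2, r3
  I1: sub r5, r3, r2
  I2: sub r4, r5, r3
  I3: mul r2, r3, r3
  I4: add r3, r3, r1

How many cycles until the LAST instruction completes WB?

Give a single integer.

Answer: 11

Derivation:
I0 sub r1 <- r2,r3: IF@1 ID@2 stall=0 (-) EX@3 MEM@4 WB@5
I1 sub r5 <- r3,r2: IF@2 ID@3 stall=0 (-) EX@4 MEM@5 WB@6
I2 sub r4 <- r5,r3: IF@3 ID@4 stall=2 (RAW on I1.r5 (WB@6)) EX@7 MEM@8 WB@9
I3 mul r2 <- r3,r3: IF@4 ID@7 stall=0 (-) EX@8 MEM@9 WB@10
I4 add r3 <- r3,r1: IF@7 ID@8 stall=0 (-) EX@9 MEM@10 WB@11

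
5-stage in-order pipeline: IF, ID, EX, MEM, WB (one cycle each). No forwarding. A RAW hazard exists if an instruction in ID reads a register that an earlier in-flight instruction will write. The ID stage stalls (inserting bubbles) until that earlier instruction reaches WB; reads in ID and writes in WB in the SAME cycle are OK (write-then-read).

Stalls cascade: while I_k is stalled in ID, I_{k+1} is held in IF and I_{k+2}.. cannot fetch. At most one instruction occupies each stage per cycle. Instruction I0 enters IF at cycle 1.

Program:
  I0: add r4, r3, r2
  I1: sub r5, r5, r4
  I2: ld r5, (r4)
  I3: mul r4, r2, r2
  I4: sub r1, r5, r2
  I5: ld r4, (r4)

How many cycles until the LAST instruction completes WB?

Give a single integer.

I0 add r4 <- r3,r2: IF@1 ID@2 stall=0 (-) EX@3 MEM@4 WB@5
I1 sub r5 <- r5,r4: IF@2 ID@3 stall=2 (RAW on I0.r4 (WB@5)) EX@6 MEM@7 WB@8
I2 ld r5 <- r4: IF@3 ID@6 stall=0 (-) EX@7 MEM@8 WB@9
I3 mul r4 <- r2,r2: IF@6 ID@7 stall=0 (-) EX@8 MEM@9 WB@10
I4 sub r1 <- r5,r2: IF@7 ID@8 stall=1 (RAW on I2.r5 (WB@9)) EX@10 MEM@11 WB@12
I5 ld r4 <- r4: IF@8 ID@10 stall=0 (-) EX@11 MEM@12 WB@13

Answer: 13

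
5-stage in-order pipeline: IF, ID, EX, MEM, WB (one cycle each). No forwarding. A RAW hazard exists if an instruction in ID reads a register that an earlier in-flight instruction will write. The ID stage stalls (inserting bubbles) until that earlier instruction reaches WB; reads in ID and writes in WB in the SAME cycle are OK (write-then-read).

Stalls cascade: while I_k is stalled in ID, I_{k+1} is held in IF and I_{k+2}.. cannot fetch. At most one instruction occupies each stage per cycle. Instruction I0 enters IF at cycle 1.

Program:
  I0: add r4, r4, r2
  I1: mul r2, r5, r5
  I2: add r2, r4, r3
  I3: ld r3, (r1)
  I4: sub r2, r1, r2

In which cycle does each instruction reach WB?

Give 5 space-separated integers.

Answer: 5 6 8 9 11

Derivation:
I0 add r4 <- r4,r2: IF@1 ID@2 stall=0 (-) EX@3 MEM@4 WB@5
I1 mul r2 <- r5,r5: IF@2 ID@3 stall=0 (-) EX@4 MEM@5 WB@6
I2 add r2 <- r4,r3: IF@3 ID@4 stall=1 (RAW on I0.r4 (WB@5)) EX@6 MEM@7 WB@8
I3 ld r3 <- r1: IF@4 ID@6 stall=0 (-) EX@7 MEM@8 WB@9
I4 sub r2 <- r1,r2: IF@6 ID@7 stall=1 (RAW on I2.r2 (WB@8)) EX@9 MEM@10 WB@11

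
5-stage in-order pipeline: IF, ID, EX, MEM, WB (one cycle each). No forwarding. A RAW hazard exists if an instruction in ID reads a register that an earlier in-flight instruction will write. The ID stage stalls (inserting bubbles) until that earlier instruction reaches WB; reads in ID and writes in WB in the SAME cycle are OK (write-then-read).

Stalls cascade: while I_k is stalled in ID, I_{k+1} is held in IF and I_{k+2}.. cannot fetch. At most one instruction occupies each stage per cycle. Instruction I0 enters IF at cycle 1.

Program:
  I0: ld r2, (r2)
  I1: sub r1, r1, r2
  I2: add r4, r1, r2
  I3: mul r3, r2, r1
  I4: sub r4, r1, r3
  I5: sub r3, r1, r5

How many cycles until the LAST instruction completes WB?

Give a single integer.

Answer: 16

Derivation:
I0 ld r2 <- r2: IF@1 ID@2 stall=0 (-) EX@3 MEM@4 WB@5
I1 sub r1 <- r1,r2: IF@2 ID@3 stall=2 (RAW on I0.r2 (WB@5)) EX@6 MEM@7 WB@8
I2 add r4 <- r1,r2: IF@3 ID@6 stall=2 (RAW on I1.r1 (WB@8)) EX@9 MEM@10 WB@11
I3 mul r3 <- r2,r1: IF@6 ID@9 stall=0 (-) EX@10 MEM@11 WB@12
I4 sub r4 <- r1,r3: IF@9 ID@10 stall=2 (RAW on I3.r3 (WB@12)) EX@13 MEM@14 WB@15
I5 sub r3 <- r1,r5: IF@10 ID@13 stall=0 (-) EX@14 MEM@15 WB@16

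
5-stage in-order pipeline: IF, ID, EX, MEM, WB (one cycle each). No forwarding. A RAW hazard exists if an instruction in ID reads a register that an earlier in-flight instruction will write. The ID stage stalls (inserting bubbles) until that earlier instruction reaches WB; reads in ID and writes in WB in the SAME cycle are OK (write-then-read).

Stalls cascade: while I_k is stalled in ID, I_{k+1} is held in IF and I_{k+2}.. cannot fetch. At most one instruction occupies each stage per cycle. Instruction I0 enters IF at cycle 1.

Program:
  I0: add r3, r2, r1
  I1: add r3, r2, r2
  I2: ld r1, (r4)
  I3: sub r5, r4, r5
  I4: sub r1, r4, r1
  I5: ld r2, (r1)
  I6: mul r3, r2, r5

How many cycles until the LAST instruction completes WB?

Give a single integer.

I0 add r3 <- r2,r1: IF@1 ID@2 stall=0 (-) EX@3 MEM@4 WB@5
I1 add r3 <- r2,r2: IF@2 ID@3 stall=0 (-) EX@4 MEM@5 WB@6
I2 ld r1 <- r4: IF@3 ID@4 stall=0 (-) EX@5 MEM@6 WB@7
I3 sub r5 <- r4,r5: IF@4 ID@5 stall=0 (-) EX@6 MEM@7 WB@8
I4 sub r1 <- r4,r1: IF@5 ID@6 stall=1 (RAW on I2.r1 (WB@7)) EX@8 MEM@9 WB@10
I5 ld r2 <- r1: IF@6 ID@8 stall=2 (RAW on I4.r1 (WB@10)) EX@11 MEM@12 WB@13
I6 mul r3 <- r2,r5: IF@8 ID@11 stall=2 (RAW on I5.r2 (WB@13)) EX@14 MEM@15 WB@16

Answer: 16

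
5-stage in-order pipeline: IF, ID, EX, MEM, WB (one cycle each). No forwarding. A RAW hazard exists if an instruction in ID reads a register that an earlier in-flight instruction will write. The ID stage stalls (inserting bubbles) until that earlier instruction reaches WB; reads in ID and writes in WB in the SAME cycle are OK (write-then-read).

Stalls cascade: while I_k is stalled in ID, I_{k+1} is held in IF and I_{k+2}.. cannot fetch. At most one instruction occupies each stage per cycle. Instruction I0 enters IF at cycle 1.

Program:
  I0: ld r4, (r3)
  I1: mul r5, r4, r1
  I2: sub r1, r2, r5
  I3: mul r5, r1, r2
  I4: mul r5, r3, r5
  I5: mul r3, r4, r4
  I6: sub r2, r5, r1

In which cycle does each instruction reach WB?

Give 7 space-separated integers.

I0 ld r4 <- r3: IF@1 ID@2 stall=0 (-) EX@3 MEM@4 WB@5
I1 mul r5 <- r4,r1: IF@2 ID@3 stall=2 (RAW on I0.r4 (WB@5)) EX@6 MEM@7 WB@8
I2 sub r1 <- r2,r5: IF@3 ID@6 stall=2 (RAW on I1.r5 (WB@8)) EX@9 MEM@10 WB@11
I3 mul r5 <- r1,r2: IF@6 ID@9 stall=2 (RAW on I2.r1 (WB@11)) EX@12 MEM@13 WB@14
I4 mul r5 <- r3,r5: IF@9 ID@12 stall=2 (RAW on I3.r5 (WB@14)) EX@15 MEM@16 WB@17
I5 mul r3 <- r4,r4: IF@12 ID@15 stall=0 (-) EX@16 MEM@17 WB@18
I6 sub r2 <- r5,r1: IF@15 ID@16 stall=1 (RAW on I4.r5 (WB@17)) EX@18 MEM@19 WB@20

Answer: 5 8 11 14 17 18 20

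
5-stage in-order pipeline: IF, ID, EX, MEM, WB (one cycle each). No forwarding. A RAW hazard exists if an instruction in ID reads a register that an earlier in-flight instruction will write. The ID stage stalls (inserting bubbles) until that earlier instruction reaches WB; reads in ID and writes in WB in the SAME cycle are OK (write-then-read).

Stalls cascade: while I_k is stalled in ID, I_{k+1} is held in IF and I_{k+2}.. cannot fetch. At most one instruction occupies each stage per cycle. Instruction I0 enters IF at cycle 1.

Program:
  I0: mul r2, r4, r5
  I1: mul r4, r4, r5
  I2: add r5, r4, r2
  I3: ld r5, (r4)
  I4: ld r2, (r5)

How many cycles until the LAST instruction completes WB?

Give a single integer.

Answer: 13

Derivation:
I0 mul r2 <- r4,r5: IF@1 ID@2 stall=0 (-) EX@3 MEM@4 WB@5
I1 mul r4 <- r4,r5: IF@2 ID@3 stall=0 (-) EX@4 MEM@5 WB@6
I2 add r5 <- r4,r2: IF@3 ID@4 stall=2 (RAW on I1.r4 (WB@6)) EX@7 MEM@8 WB@9
I3 ld r5 <- r4: IF@4 ID@7 stall=0 (-) EX@8 MEM@9 WB@10
I4 ld r2 <- r5: IF@7 ID@8 stall=2 (RAW on I3.r5 (WB@10)) EX@11 MEM@12 WB@13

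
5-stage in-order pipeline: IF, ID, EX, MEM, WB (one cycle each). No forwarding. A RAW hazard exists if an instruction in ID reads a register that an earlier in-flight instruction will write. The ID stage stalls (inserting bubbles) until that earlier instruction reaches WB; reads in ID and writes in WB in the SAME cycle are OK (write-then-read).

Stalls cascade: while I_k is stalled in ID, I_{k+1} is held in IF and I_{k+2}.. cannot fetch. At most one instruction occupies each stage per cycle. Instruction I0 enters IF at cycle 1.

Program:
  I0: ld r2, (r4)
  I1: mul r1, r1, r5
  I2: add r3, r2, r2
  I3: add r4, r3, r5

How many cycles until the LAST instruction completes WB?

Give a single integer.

Answer: 11

Derivation:
I0 ld r2 <- r4: IF@1 ID@2 stall=0 (-) EX@3 MEM@4 WB@5
I1 mul r1 <- r1,r5: IF@2 ID@3 stall=0 (-) EX@4 MEM@5 WB@6
I2 add r3 <- r2,r2: IF@3 ID@4 stall=1 (RAW on I0.r2 (WB@5)) EX@6 MEM@7 WB@8
I3 add r4 <- r3,r5: IF@4 ID@6 stall=2 (RAW on I2.r3 (WB@8)) EX@9 MEM@10 WB@11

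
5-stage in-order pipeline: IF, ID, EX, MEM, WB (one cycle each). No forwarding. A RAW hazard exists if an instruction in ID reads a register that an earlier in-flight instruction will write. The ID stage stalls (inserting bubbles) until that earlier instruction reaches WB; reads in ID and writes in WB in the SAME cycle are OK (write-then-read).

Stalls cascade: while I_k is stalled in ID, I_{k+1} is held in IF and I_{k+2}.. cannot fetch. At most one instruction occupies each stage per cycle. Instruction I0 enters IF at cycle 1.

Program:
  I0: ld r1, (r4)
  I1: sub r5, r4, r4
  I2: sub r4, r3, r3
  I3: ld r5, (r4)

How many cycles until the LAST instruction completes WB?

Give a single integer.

Answer: 10

Derivation:
I0 ld r1 <- r4: IF@1 ID@2 stall=0 (-) EX@3 MEM@4 WB@5
I1 sub r5 <- r4,r4: IF@2 ID@3 stall=0 (-) EX@4 MEM@5 WB@6
I2 sub r4 <- r3,r3: IF@3 ID@4 stall=0 (-) EX@5 MEM@6 WB@7
I3 ld r5 <- r4: IF@4 ID@5 stall=2 (RAW on I2.r4 (WB@7)) EX@8 MEM@9 WB@10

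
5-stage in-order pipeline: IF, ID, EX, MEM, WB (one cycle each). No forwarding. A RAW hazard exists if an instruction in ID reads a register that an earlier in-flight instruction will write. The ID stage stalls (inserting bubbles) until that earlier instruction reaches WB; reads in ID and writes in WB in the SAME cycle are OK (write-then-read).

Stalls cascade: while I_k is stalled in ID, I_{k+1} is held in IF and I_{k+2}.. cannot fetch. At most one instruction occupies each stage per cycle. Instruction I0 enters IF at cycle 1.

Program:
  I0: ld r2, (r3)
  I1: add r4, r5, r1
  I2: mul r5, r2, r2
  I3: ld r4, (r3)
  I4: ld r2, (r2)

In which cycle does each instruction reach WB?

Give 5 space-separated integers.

I0 ld r2 <- r3: IF@1 ID@2 stall=0 (-) EX@3 MEM@4 WB@5
I1 add r4 <- r5,r1: IF@2 ID@3 stall=0 (-) EX@4 MEM@5 WB@6
I2 mul r5 <- r2,r2: IF@3 ID@4 stall=1 (RAW on I0.r2 (WB@5)) EX@6 MEM@7 WB@8
I3 ld r4 <- r3: IF@4 ID@6 stall=0 (-) EX@7 MEM@8 WB@9
I4 ld r2 <- r2: IF@6 ID@7 stall=0 (-) EX@8 MEM@9 WB@10

Answer: 5 6 8 9 10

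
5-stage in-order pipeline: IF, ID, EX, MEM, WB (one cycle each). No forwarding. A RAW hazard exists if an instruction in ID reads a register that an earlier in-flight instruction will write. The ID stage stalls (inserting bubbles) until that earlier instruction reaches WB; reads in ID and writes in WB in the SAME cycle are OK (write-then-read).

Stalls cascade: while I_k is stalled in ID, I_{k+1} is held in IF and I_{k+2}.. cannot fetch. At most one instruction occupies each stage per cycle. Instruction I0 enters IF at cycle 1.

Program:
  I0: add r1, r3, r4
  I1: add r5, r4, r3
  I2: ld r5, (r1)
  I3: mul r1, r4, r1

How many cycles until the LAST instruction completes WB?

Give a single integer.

Answer: 9

Derivation:
I0 add r1 <- r3,r4: IF@1 ID@2 stall=0 (-) EX@3 MEM@4 WB@5
I1 add r5 <- r4,r3: IF@2 ID@3 stall=0 (-) EX@4 MEM@5 WB@6
I2 ld r5 <- r1: IF@3 ID@4 stall=1 (RAW on I0.r1 (WB@5)) EX@6 MEM@7 WB@8
I3 mul r1 <- r4,r1: IF@4 ID@6 stall=0 (-) EX@7 MEM@8 WB@9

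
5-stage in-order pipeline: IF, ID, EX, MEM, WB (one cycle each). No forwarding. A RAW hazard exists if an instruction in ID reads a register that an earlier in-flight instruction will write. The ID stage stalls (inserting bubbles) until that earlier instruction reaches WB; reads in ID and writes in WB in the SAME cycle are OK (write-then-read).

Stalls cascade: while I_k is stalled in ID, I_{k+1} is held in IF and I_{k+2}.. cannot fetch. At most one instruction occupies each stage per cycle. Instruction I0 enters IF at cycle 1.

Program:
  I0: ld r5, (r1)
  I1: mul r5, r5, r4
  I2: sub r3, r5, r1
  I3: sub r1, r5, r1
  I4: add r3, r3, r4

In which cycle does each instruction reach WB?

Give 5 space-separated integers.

Answer: 5 8 11 12 14

Derivation:
I0 ld r5 <- r1: IF@1 ID@2 stall=0 (-) EX@3 MEM@4 WB@5
I1 mul r5 <- r5,r4: IF@2 ID@3 stall=2 (RAW on I0.r5 (WB@5)) EX@6 MEM@7 WB@8
I2 sub r3 <- r5,r1: IF@3 ID@6 stall=2 (RAW on I1.r5 (WB@8)) EX@9 MEM@10 WB@11
I3 sub r1 <- r5,r1: IF@6 ID@9 stall=0 (-) EX@10 MEM@11 WB@12
I4 add r3 <- r3,r4: IF@9 ID@10 stall=1 (RAW on I2.r3 (WB@11)) EX@12 MEM@13 WB@14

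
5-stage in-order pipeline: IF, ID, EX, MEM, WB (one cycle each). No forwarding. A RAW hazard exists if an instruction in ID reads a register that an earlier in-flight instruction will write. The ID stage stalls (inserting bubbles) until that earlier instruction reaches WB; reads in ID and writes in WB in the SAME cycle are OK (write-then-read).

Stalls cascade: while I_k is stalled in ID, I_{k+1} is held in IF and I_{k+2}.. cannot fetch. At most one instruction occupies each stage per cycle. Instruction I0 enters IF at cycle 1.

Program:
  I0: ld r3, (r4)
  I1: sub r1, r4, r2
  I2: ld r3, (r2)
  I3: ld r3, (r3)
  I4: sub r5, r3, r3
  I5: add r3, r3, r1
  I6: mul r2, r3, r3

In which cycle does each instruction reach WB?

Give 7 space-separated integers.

I0 ld r3 <- r4: IF@1 ID@2 stall=0 (-) EX@3 MEM@4 WB@5
I1 sub r1 <- r4,r2: IF@2 ID@3 stall=0 (-) EX@4 MEM@5 WB@6
I2 ld r3 <- r2: IF@3 ID@4 stall=0 (-) EX@5 MEM@6 WB@7
I3 ld r3 <- r3: IF@4 ID@5 stall=2 (RAW on I2.r3 (WB@7)) EX@8 MEM@9 WB@10
I4 sub r5 <- r3,r3: IF@5 ID@8 stall=2 (RAW on I3.r3 (WB@10)) EX@11 MEM@12 WB@13
I5 add r3 <- r3,r1: IF@8 ID@11 stall=0 (-) EX@12 MEM@13 WB@14
I6 mul r2 <- r3,r3: IF@11 ID@12 stall=2 (RAW on I5.r3 (WB@14)) EX@15 MEM@16 WB@17

Answer: 5 6 7 10 13 14 17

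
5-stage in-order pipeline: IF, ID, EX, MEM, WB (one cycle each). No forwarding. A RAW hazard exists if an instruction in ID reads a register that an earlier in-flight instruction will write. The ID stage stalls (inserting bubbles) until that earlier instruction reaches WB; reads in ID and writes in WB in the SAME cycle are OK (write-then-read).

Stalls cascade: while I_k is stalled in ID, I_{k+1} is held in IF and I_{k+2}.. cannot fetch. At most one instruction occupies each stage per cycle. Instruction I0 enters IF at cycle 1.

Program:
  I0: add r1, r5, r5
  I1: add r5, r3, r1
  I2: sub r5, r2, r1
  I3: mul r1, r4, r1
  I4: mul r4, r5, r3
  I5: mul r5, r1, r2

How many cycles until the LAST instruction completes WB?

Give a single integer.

I0 add r1 <- r5,r5: IF@1 ID@2 stall=0 (-) EX@3 MEM@4 WB@5
I1 add r5 <- r3,r1: IF@2 ID@3 stall=2 (RAW on I0.r1 (WB@5)) EX@6 MEM@7 WB@8
I2 sub r5 <- r2,r1: IF@3 ID@6 stall=0 (-) EX@7 MEM@8 WB@9
I3 mul r1 <- r4,r1: IF@6 ID@7 stall=0 (-) EX@8 MEM@9 WB@10
I4 mul r4 <- r5,r3: IF@7 ID@8 stall=1 (RAW on I2.r5 (WB@9)) EX@10 MEM@11 WB@12
I5 mul r5 <- r1,r2: IF@8 ID@10 stall=0 (-) EX@11 MEM@12 WB@13

Answer: 13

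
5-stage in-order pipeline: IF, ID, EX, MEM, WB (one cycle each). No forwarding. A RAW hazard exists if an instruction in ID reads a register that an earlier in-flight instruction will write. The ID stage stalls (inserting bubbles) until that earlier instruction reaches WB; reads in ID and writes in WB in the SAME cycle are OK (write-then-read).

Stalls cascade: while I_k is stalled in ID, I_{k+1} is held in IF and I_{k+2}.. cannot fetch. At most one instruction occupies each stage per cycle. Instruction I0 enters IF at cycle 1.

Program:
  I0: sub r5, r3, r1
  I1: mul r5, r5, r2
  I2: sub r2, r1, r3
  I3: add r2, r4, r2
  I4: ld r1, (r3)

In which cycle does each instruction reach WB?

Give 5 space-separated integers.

Answer: 5 8 9 12 13

Derivation:
I0 sub r5 <- r3,r1: IF@1 ID@2 stall=0 (-) EX@3 MEM@4 WB@5
I1 mul r5 <- r5,r2: IF@2 ID@3 stall=2 (RAW on I0.r5 (WB@5)) EX@6 MEM@7 WB@8
I2 sub r2 <- r1,r3: IF@3 ID@6 stall=0 (-) EX@7 MEM@8 WB@9
I3 add r2 <- r4,r2: IF@6 ID@7 stall=2 (RAW on I2.r2 (WB@9)) EX@10 MEM@11 WB@12
I4 ld r1 <- r3: IF@7 ID@10 stall=0 (-) EX@11 MEM@12 WB@13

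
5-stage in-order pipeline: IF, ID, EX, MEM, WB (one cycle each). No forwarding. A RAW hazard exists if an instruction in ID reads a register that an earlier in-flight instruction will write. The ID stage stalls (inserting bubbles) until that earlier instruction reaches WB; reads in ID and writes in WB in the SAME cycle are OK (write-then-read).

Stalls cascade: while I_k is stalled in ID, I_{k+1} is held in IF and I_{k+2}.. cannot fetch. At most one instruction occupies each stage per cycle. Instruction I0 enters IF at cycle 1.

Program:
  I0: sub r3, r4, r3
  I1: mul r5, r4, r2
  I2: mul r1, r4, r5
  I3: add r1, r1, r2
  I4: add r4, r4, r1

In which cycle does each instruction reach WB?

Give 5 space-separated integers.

I0 sub r3 <- r4,r3: IF@1 ID@2 stall=0 (-) EX@3 MEM@4 WB@5
I1 mul r5 <- r4,r2: IF@2 ID@3 stall=0 (-) EX@4 MEM@5 WB@6
I2 mul r1 <- r4,r5: IF@3 ID@4 stall=2 (RAW on I1.r5 (WB@6)) EX@7 MEM@8 WB@9
I3 add r1 <- r1,r2: IF@4 ID@7 stall=2 (RAW on I2.r1 (WB@9)) EX@10 MEM@11 WB@12
I4 add r4 <- r4,r1: IF@7 ID@10 stall=2 (RAW on I3.r1 (WB@12)) EX@13 MEM@14 WB@15

Answer: 5 6 9 12 15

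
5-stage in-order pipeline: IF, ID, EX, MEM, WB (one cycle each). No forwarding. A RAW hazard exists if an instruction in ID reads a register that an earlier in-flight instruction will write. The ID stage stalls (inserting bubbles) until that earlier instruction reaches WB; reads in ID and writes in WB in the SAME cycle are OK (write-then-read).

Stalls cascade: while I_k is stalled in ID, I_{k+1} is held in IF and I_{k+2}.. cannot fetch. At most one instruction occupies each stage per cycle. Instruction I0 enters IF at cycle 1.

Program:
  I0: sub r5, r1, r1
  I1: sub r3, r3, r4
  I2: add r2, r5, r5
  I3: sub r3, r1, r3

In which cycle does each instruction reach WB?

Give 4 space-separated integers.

Answer: 5 6 8 9

Derivation:
I0 sub r5 <- r1,r1: IF@1 ID@2 stall=0 (-) EX@3 MEM@4 WB@5
I1 sub r3 <- r3,r4: IF@2 ID@3 stall=0 (-) EX@4 MEM@5 WB@6
I2 add r2 <- r5,r5: IF@3 ID@4 stall=1 (RAW on I0.r5 (WB@5)) EX@6 MEM@7 WB@8
I3 sub r3 <- r1,r3: IF@4 ID@6 stall=0 (-) EX@7 MEM@8 WB@9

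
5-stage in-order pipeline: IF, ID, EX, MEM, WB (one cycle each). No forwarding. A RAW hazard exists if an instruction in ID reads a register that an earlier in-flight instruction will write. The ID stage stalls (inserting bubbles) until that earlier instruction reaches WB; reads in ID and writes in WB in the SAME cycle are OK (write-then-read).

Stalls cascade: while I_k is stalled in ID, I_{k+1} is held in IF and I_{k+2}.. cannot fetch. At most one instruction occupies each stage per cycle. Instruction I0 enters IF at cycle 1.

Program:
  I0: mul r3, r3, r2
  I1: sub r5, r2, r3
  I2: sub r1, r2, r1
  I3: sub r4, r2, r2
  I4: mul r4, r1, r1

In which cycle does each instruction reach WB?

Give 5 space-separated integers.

Answer: 5 8 9 10 12

Derivation:
I0 mul r3 <- r3,r2: IF@1 ID@2 stall=0 (-) EX@3 MEM@4 WB@5
I1 sub r5 <- r2,r3: IF@2 ID@3 stall=2 (RAW on I0.r3 (WB@5)) EX@6 MEM@7 WB@8
I2 sub r1 <- r2,r1: IF@3 ID@6 stall=0 (-) EX@7 MEM@8 WB@9
I3 sub r4 <- r2,r2: IF@6 ID@7 stall=0 (-) EX@8 MEM@9 WB@10
I4 mul r4 <- r1,r1: IF@7 ID@8 stall=1 (RAW on I2.r1 (WB@9)) EX@10 MEM@11 WB@12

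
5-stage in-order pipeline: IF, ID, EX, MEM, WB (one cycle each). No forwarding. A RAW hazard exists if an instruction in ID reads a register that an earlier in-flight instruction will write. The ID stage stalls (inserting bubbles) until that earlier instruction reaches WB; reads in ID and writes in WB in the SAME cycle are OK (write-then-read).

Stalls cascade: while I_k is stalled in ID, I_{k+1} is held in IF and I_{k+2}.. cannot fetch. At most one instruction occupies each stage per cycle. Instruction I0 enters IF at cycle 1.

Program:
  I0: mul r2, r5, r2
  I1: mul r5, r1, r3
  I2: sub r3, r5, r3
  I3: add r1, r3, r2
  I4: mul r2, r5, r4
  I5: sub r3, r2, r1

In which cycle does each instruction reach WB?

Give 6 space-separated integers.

I0 mul r2 <- r5,r2: IF@1 ID@2 stall=0 (-) EX@3 MEM@4 WB@5
I1 mul r5 <- r1,r3: IF@2 ID@3 stall=0 (-) EX@4 MEM@5 WB@6
I2 sub r3 <- r5,r3: IF@3 ID@4 stall=2 (RAW on I1.r5 (WB@6)) EX@7 MEM@8 WB@9
I3 add r1 <- r3,r2: IF@4 ID@7 stall=2 (RAW on I2.r3 (WB@9)) EX@10 MEM@11 WB@12
I4 mul r2 <- r5,r4: IF@7 ID@10 stall=0 (-) EX@11 MEM@12 WB@13
I5 sub r3 <- r2,r1: IF@10 ID@11 stall=2 (RAW on I4.r2 (WB@13)) EX@14 MEM@15 WB@16

Answer: 5 6 9 12 13 16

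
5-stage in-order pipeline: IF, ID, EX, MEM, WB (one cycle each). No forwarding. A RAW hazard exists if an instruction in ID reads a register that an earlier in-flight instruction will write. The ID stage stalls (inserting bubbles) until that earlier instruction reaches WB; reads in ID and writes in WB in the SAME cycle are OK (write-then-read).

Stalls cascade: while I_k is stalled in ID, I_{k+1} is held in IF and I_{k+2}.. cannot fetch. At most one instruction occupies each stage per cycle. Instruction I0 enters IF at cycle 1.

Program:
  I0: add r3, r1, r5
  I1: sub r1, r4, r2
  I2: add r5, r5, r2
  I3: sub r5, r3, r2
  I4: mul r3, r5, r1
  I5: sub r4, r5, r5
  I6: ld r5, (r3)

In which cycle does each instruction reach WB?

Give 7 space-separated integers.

Answer: 5 6 7 8 11 12 14

Derivation:
I0 add r3 <- r1,r5: IF@1 ID@2 stall=0 (-) EX@3 MEM@4 WB@5
I1 sub r1 <- r4,r2: IF@2 ID@3 stall=0 (-) EX@4 MEM@5 WB@6
I2 add r5 <- r5,r2: IF@3 ID@4 stall=0 (-) EX@5 MEM@6 WB@7
I3 sub r5 <- r3,r2: IF@4 ID@5 stall=0 (-) EX@6 MEM@7 WB@8
I4 mul r3 <- r5,r1: IF@5 ID@6 stall=2 (RAW on I3.r5 (WB@8)) EX@9 MEM@10 WB@11
I5 sub r4 <- r5,r5: IF@6 ID@9 stall=0 (-) EX@10 MEM@11 WB@12
I6 ld r5 <- r3: IF@9 ID@10 stall=1 (RAW on I4.r3 (WB@11)) EX@12 MEM@13 WB@14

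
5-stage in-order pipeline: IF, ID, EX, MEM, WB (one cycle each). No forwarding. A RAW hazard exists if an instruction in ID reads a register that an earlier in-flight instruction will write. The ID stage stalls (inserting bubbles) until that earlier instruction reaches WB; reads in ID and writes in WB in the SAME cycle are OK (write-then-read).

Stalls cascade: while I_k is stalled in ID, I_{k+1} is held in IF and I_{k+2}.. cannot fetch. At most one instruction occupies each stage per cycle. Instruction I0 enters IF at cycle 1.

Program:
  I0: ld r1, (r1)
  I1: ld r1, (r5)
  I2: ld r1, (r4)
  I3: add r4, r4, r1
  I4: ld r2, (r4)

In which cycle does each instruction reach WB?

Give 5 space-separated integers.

Answer: 5 6 7 10 13

Derivation:
I0 ld r1 <- r1: IF@1 ID@2 stall=0 (-) EX@3 MEM@4 WB@5
I1 ld r1 <- r5: IF@2 ID@3 stall=0 (-) EX@4 MEM@5 WB@6
I2 ld r1 <- r4: IF@3 ID@4 stall=0 (-) EX@5 MEM@6 WB@7
I3 add r4 <- r4,r1: IF@4 ID@5 stall=2 (RAW on I2.r1 (WB@7)) EX@8 MEM@9 WB@10
I4 ld r2 <- r4: IF@5 ID@8 stall=2 (RAW on I3.r4 (WB@10)) EX@11 MEM@12 WB@13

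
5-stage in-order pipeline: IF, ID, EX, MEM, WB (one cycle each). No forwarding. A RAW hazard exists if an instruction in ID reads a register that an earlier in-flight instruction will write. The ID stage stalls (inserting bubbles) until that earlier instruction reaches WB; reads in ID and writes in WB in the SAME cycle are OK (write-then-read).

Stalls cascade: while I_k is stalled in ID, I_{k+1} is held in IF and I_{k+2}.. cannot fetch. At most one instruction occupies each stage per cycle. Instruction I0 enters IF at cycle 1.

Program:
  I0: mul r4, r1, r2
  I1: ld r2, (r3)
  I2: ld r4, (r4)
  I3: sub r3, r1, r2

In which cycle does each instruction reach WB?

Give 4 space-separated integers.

Answer: 5 6 8 9

Derivation:
I0 mul r4 <- r1,r2: IF@1 ID@2 stall=0 (-) EX@3 MEM@4 WB@5
I1 ld r2 <- r3: IF@2 ID@3 stall=0 (-) EX@4 MEM@5 WB@6
I2 ld r4 <- r4: IF@3 ID@4 stall=1 (RAW on I0.r4 (WB@5)) EX@6 MEM@7 WB@8
I3 sub r3 <- r1,r2: IF@4 ID@6 stall=0 (-) EX@7 MEM@8 WB@9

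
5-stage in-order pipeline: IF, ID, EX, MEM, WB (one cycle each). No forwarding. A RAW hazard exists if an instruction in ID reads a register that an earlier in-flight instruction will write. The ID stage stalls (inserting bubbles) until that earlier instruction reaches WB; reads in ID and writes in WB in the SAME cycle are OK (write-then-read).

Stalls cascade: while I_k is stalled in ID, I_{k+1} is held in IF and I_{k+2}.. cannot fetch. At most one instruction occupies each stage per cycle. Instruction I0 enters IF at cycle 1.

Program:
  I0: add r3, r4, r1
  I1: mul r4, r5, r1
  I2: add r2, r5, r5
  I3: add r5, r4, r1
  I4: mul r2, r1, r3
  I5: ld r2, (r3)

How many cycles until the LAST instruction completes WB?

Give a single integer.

I0 add r3 <- r4,r1: IF@1 ID@2 stall=0 (-) EX@3 MEM@4 WB@5
I1 mul r4 <- r5,r1: IF@2 ID@3 stall=0 (-) EX@4 MEM@5 WB@6
I2 add r2 <- r5,r5: IF@3 ID@4 stall=0 (-) EX@5 MEM@6 WB@7
I3 add r5 <- r4,r1: IF@4 ID@5 stall=1 (RAW on I1.r4 (WB@6)) EX@7 MEM@8 WB@9
I4 mul r2 <- r1,r3: IF@5 ID@7 stall=0 (-) EX@8 MEM@9 WB@10
I5 ld r2 <- r3: IF@7 ID@8 stall=0 (-) EX@9 MEM@10 WB@11

Answer: 11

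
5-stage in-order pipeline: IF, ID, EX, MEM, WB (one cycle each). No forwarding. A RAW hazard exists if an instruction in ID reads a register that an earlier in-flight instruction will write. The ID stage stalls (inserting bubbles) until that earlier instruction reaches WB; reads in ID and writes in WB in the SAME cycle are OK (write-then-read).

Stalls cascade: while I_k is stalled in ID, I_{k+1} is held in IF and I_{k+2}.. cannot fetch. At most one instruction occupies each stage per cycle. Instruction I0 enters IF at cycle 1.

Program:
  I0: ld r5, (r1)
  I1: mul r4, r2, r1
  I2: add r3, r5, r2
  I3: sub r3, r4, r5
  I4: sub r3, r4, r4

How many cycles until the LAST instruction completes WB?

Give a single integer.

I0 ld r5 <- r1: IF@1 ID@2 stall=0 (-) EX@3 MEM@4 WB@5
I1 mul r4 <- r2,r1: IF@2 ID@3 stall=0 (-) EX@4 MEM@5 WB@6
I2 add r3 <- r5,r2: IF@3 ID@4 stall=1 (RAW on I0.r5 (WB@5)) EX@6 MEM@7 WB@8
I3 sub r3 <- r4,r5: IF@4 ID@6 stall=0 (-) EX@7 MEM@8 WB@9
I4 sub r3 <- r4,r4: IF@6 ID@7 stall=0 (-) EX@8 MEM@9 WB@10

Answer: 10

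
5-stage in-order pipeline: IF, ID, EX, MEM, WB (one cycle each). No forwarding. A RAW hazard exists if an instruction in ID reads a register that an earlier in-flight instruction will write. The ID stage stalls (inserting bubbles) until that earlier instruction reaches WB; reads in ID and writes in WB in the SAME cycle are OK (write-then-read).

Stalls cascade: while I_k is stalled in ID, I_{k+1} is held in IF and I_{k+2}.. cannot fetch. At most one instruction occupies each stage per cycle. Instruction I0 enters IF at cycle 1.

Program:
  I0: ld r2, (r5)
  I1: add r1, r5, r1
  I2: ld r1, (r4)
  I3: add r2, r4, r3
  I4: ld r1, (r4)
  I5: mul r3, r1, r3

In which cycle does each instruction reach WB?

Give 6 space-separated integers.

Answer: 5 6 7 8 9 12

Derivation:
I0 ld r2 <- r5: IF@1 ID@2 stall=0 (-) EX@3 MEM@4 WB@5
I1 add r1 <- r5,r1: IF@2 ID@3 stall=0 (-) EX@4 MEM@5 WB@6
I2 ld r1 <- r4: IF@3 ID@4 stall=0 (-) EX@5 MEM@6 WB@7
I3 add r2 <- r4,r3: IF@4 ID@5 stall=0 (-) EX@6 MEM@7 WB@8
I4 ld r1 <- r4: IF@5 ID@6 stall=0 (-) EX@7 MEM@8 WB@9
I5 mul r3 <- r1,r3: IF@6 ID@7 stall=2 (RAW on I4.r1 (WB@9)) EX@10 MEM@11 WB@12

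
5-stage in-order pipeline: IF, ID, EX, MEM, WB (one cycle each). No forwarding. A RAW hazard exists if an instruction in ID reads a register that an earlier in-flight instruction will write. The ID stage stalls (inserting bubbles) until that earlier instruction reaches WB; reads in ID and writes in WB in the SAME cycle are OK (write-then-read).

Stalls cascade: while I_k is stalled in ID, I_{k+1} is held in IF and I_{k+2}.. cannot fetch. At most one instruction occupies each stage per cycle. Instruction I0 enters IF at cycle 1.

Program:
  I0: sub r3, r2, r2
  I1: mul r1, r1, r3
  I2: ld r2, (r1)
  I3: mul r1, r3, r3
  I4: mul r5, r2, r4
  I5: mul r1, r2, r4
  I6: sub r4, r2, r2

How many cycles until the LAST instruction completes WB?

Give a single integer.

Answer: 16

Derivation:
I0 sub r3 <- r2,r2: IF@1 ID@2 stall=0 (-) EX@3 MEM@4 WB@5
I1 mul r1 <- r1,r3: IF@2 ID@3 stall=2 (RAW on I0.r3 (WB@5)) EX@6 MEM@7 WB@8
I2 ld r2 <- r1: IF@3 ID@6 stall=2 (RAW on I1.r1 (WB@8)) EX@9 MEM@10 WB@11
I3 mul r1 <- r3,r3: IF@6 ID@9 stall=0 (-) EX@10 MEM@11 WB@12
I4 mul r5 <- r2,r4: IF@9 ID@10 stall=1 (RAW on I2.r2 (WB@11)) EX@12 MEM@13 WB@14
I5 mul r1 <- r2,r4: IF@10 ID@12 stall=0 (-) EX@13 MEM@14 WB@15
I6 sub r4 <- r2,r2: IF@12 ID@13 stall=0 (-) EX@14 MEM@15 WB@16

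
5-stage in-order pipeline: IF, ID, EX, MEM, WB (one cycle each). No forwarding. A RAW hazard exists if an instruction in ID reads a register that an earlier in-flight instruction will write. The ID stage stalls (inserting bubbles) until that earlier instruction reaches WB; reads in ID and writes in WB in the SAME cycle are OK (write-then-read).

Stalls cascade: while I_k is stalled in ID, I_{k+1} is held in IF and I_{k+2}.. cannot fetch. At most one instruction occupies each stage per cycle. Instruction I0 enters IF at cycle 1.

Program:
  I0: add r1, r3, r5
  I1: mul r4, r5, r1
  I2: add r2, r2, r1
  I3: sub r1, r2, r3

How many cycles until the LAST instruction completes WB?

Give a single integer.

I0 add r1 <- r3,r5: IF@1 ID@2 stall=0 (-) EX@3 MEM@4 WB@5
I1 mul r4 <- r5,r1: IF@2 ID@3 stall=2 (RAW on I0.r1 (WB@5)) EX@6 MEM@7 WB@8
I2 add r2 <- r2,r1: IF@3 ID@6 stall=0 (-) EX@7 MEM@8 WB@9
I3 sub r1 <- r2,r3: IF@6 ID@7 stall=2 (RAW on I2.r2 (WB@9)) EX@10 MEM@11 WB@12

Answer: 12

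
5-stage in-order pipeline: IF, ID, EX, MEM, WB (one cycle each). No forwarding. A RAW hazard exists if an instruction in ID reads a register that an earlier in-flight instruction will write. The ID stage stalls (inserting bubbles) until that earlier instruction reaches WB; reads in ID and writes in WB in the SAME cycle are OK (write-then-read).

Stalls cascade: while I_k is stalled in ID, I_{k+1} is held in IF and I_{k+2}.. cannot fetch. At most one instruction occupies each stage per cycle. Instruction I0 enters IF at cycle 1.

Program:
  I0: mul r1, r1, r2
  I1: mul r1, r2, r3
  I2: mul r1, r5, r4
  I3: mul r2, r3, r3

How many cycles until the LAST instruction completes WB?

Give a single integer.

Answer: 8

Derivation:
I0 mul r1 <- r1,r2: IF@1 ID@2 stall=0 (-) EX@3 MEM@4 WB@5
I1 mul r1 <- r2,r3: IF@2 ID@3 stall=0 (-) EX@4 MEM@5 WB@6
I2 mul r1 <- r5,r4: IF@3 ID@4 stall=0 (-) EX@5 MEM@6 WB@7
I3 mul r2 <- r3,r3: IF@4 ID@5 stall=0 (-) EX@6 MEM@7 WB@8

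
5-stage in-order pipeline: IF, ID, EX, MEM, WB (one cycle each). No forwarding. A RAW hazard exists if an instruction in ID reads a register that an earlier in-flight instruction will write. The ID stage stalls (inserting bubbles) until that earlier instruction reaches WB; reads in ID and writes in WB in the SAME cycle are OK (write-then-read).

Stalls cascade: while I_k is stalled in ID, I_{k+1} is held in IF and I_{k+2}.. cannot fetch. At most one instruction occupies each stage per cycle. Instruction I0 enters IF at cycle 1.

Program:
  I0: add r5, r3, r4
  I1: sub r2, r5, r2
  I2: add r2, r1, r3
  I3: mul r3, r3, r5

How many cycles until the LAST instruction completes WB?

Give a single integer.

I0 add r5 <- r3,r4: IF@1 ID@2 stall=0 (-) EX@3 MEM@4 WB@5
I1 sub r2 <- r5,r2: IF@2 ID@3 stall=2 (RAW on I0.r5 (WB@5)) EX@6 MEM@7 WB@8
I2 add r2 <- r1,r3: IF@3 ID@6 stall=0 (-) EX@7 MEM@8 WB@9
I3 mul r3 <- r3,r5: IF@6 ID@7 stall=0 (-) EX@8 MEM@9 WB@10

Answer: 10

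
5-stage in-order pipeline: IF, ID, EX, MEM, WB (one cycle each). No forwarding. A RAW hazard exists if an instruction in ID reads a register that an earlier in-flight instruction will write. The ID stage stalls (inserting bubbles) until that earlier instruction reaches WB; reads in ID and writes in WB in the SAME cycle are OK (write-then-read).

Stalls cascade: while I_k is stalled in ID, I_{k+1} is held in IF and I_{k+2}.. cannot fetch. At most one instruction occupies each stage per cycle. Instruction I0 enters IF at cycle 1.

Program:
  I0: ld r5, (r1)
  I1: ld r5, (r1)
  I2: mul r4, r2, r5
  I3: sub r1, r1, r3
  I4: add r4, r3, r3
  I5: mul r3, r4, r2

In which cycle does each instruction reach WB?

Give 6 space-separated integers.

I0 ld r5 <- r1: IF@1 ID@2 stall=0 (-) EX@3 MEM@4 WB@5
I1 ld r5 <- r1: IF@2 ID@3 stall=0 (-) EX@4 MEM@5 WB@6
I2 mul r4 <- r2,r5: IF@3 ID@4 stall=2 (RAW on I1.r5 (WB@6)) EX@7 MEM@8 WB@9
I3 sub r1 <- r1,r3: IF@4 ID@7 stall=0 (-) EX@8 MEM@9 WB@10
I4 add r4 <- r3,r3: IF@7 ID@8 stall=0 (-) EX@9 MEM@10 WB@11
I5 mul r3 <- r4,r2: IF@8 ID@9 stall=2 (RAW on I4.r4 (WB@11)) EX@12 MEM@13 WB@14

Answer: 5 6 9 10 11 14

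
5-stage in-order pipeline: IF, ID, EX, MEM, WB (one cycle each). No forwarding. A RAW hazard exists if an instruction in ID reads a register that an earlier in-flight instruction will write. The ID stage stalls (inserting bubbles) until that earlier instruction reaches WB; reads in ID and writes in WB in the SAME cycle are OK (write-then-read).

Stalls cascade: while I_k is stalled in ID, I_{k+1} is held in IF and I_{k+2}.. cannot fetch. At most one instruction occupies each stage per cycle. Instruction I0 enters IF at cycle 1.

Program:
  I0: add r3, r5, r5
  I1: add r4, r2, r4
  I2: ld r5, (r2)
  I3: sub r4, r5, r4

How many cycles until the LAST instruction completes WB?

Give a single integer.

Answer: 10

Derivation:
I0 add r3 <- r5,r5: IF@1 ID@2 stall=0 (-) EX@3 MEM@4 WB@5
I1 add r4 <- r2,r4: IF@2 ID@3 stall=0 (-) EX@4 MEM@5 WB@6
I2 ld r5 <- r2: IF@3 ID@4 stall=0 (-) EX@5 MEM@6 WB@7
I3 sub r4 <- r5,r4: IF@4 ID@5 stall=2 (RAW on I2.r5 (WB@7)) EX@8 MEM@9 WB@10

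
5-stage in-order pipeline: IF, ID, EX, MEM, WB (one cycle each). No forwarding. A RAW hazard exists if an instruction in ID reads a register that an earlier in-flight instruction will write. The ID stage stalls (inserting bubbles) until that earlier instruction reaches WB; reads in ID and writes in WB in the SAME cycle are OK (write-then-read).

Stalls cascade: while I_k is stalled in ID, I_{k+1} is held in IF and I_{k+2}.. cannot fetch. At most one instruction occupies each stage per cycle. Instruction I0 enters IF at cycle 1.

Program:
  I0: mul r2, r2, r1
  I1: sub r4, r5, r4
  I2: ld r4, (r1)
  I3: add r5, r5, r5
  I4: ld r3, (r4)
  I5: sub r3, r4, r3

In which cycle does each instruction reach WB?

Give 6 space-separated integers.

I0 mul r2 <- r2,r1: IF@1 ID@2 stall=0 (-) EX@3 MEM@4 WB@5
I1 sub r4 <- r5,r4: IF@2 ID@3 stall=0 (-) EX@4 MEM@5 WB@6
I2 ld r4 <- r1: IF@3 ID@4 stall=0 (-) EX@5 MEM@6 WB@7
I3 add r5 <- r5,r5: IF@4 ID@5 stall=0 (-) EX@6 MEM@7 WB@8
I4 ld r3 <- r4: IF@5 ID@6 stall=1 (RAW on I2.r4 (WB@7)) EX@8 MEM@9 WB@10
I5 sub r3 <- r4,r3: IF@6 ID@8 stall=2 (RAW on I4.r3 (WB@10)) EX@11 MEM@12 WB@13

Answer: 5 6 7 8 10 13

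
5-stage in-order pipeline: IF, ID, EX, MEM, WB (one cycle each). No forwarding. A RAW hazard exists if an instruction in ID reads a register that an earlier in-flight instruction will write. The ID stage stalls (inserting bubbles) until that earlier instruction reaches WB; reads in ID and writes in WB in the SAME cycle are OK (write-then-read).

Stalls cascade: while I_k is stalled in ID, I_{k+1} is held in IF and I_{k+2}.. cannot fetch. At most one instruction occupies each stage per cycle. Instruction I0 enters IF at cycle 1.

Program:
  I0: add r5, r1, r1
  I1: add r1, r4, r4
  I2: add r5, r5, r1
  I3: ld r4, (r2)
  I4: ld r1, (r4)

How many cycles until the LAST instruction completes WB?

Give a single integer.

Answer: 13

Derivation:
I0 add r5 <- r1,r1: IF@1 ID@2 stall=0 (-) EX@3 MEM@4 WB@5
I1 add r1 <- r4,r4: IF@2 ID@3 stall=0 (-) EX@4 MEM@5 WB@6
I2 add r5 <- r5,r1: IF@3 ID@4 stall=2 (RAW on I1.r1 (WB@6)) EX@7 MEM@8 WB@9
I3 ld r4 <- r2: IF@4 ID@7 stall=0 (-) EX@8 MEM@9 WB@10
I4 ld r1 <- r4: IF@7 ID@8 stall=2 (RAW on I3.r4 (WB@10)) EX@11 MEM@12 WB@13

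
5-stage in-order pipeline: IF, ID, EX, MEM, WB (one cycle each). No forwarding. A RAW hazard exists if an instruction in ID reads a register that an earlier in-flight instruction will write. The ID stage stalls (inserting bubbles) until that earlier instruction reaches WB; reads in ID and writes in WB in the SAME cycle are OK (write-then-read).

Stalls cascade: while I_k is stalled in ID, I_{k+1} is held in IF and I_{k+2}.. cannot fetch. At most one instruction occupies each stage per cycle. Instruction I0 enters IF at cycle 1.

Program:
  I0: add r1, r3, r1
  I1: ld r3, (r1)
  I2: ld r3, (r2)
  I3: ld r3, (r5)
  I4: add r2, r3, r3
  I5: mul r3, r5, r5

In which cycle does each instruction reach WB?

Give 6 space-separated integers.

I0 add r1 <- r3,r1: IF@1 ID@2 stall=0 (-) EX@3 MEM@4 WB@5
I1 ld r3 <- r1: IF@2 ID@3 stall=2 (RAW on I0.r1 (WB@5)) EX@6 MEM@7 WB@8
I2 ld r3 <- r2: IF@3 ID@6 stall=0 (-) EX@7 MEM@8 WB@9
I3 ld r3 <- r5: IF@6 ID@7 stall=0 (-) EX@8 MEM@9 WB@10
I4 add r2 <- r3,r3: IF@7 ID@8 stall=2 (RAW on I3.r3 (WB@10)) EX@11 MEM@12 WB@13
I5 mul r3 <- r5,r5: IF@8 ID@11 stall=0 (-) EX@12 MEM@13 WB@14

Answer: 5 8 9 10 13 14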